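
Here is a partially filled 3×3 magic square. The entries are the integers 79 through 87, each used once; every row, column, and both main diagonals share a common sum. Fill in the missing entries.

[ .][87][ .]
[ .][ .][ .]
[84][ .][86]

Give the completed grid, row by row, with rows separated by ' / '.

The entries are 79 through 87, which sum to 747, so each line sums to 747/3 = 249.
Row 3: 84 + 86 + ? = 249, so (3,2) = 79.
From column 2, 249 − (87 + 79) gives (2,2) = 83.
The remaining cell in main diagonal is (1,1) = 249 − 169 = 80.
From anti-diagonal, 249 − (83 + 84) gives (1,3) = 82.
Column 1 needs 249; the known cells sum to 164, so (2,1) = 85.
Using column 3: 82 + 86 + ? → (2,3) = 249 − 168 = 81.

80 87 82 / 85 83 81 / 84 79 86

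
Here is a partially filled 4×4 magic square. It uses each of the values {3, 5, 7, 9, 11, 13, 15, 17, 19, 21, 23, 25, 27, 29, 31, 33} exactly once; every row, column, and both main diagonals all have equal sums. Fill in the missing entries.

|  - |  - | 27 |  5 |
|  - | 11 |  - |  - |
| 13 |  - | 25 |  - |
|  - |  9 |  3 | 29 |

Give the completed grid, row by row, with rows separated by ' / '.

The 16 entries sum to 288, so each line sums to 288/4 = 72.
Row 4 needs 72; the known cells sum to 41, so (4,1) = 31.
Column 3 needs 72; the known cells sum to 55, so (2,3) = 17.
Main diagonal needs 72; the known cells sum to 65, so (1,1) = 7.
The remaining cell in anti-diagonal is (3,2) = 72 − 53 = 19.
From row 1, 72 − (7 + 27 + 5) gives (1,2) = 33.
Row 3: 13 + 19 + 25 + ? = 72, so (3,4) = 15.
From column 1, 72 − (7 + 13 + 31) gives (2,1) = 21.
The remaining cell in column 4 is (2,4) = 72 − 49 = 23.

7 33 27 5 / 21 11 17 23 / 13 19 25 15 / 31 9 3 29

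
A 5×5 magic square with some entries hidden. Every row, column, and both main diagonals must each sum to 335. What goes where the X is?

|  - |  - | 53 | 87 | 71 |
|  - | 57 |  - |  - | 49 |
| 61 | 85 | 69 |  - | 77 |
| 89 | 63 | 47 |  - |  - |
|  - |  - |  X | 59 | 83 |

75

Row 3 needs 335; the known cells sum to 292, so (3,4) = 43.
Column 5: 71 + 49 + 77 + 83 + ? = 335, so (4,5) = 55.
Row 4 must total 335; the given cells sum to 254, so (4,4) = 81.
The remaining cell in column 4 is (2,4) = 335 − 270 = 65.
Using main diagonal: 57 + 69 + 81 + 83 + ? → (1,1) = 335 − 290 = 45.
The remaining cell in anti-diagonal is (5,1) = 335 − 268 = 67.
Row 1 must total 335; the given cells sum to 256, so (1,2) = 79.
Column 1 needs 335; the known cells sum to 262, so (2,1) = 73.
Column 2 must total 335; the given cells sum to 284, so (5,2) = 51.
Row 2 must total 335; the given cells sum to 244, so (2,3) = 91.
Row 5: 67 + 51 + 59 + 83 + ? = 335, so (5,3) = 75.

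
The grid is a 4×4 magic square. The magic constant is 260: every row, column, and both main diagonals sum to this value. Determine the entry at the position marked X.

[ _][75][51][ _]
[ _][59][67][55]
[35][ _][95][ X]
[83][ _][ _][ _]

Row 2 must total 260; the given cells sum to 181, so (2,1) = 79.
Column 1 must total 260; the given cells sum to 197, so (1,1) = 63.
Using column 3: 51 + 67 + 95 + ? → (4,3) = 260 − 213 = 47.
From main diagonal, 260 − (63 + 59 + 95) gives (4,4) = 43.
The remaining cell in row 1 is (1,4) = 260 − 189 = 71.
Row 4 must total 260; the given cells sum to 173, so (4,2) = 87.
Using column 2: 75 + 59 + 87 + ? → (3,2) = 260 − 221 = 39.
Column 4 must total 260; the given cells sum to 169, so (3,4) = 91.

91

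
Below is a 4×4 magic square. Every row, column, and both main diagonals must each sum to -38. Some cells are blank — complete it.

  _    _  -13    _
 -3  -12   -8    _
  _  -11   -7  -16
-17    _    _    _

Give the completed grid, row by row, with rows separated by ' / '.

The remaining cell in row 2 is (2,4) = -38 − (-23) = -15.
From row 3, -38 − (-11 + (-7) + (-16)) gives (3,1) = -4.
Column 1 must total -38; the given cells sum to -24, so (1,1) = -14.
Using column 3: -13 + (-8) + (-7) + ? → (4,3) = -38 − (-28) = -10.
Using main diagonal: -14 + (-12) + (-7) + ? → (4,4) = -38 − (-33) = -5.
Anti-diagonal needs -38; the known cells sum to -36, so (1,4) = -2.
Using row 1: -14 + (-13) + (-2) + ? → (1,2) = -38 − (-29) = -9.
Row 4: -17 + (-10) + (-5) + ? = -38, so (4,2) = -6.

-14 -9 -13 -2 / -3 -12 -8 -15 / -4 -11 -7 -16 / -17 -6 -10 -5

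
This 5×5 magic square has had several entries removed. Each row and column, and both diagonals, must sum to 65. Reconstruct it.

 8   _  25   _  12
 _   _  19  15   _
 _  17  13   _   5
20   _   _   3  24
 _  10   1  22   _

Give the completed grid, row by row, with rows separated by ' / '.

8 4 25 16 12 / 2 23 19 15 6 / 21 17 13 9 5 / 20 11 7 3 24 / 14 10 1 22 18

The remaining cell in column 3 is (4,3) = 65 − 58 = 7.
Using row 4: 20 + 7 + 3 + 24 + ? → (4,2) = 65 − 54 = 11.
Anti-diagonal: 12 + 15 + 13 + 11 + ? = 65, so (5,1) = 14.
From row 5, 65 − (14 + 10 + 1 + 22) gives (5,5) = 18.
Column 5: 12 + 5 + 24 + 18 + ? = 65, so (2,5) = 6.
Main diagonal: 8 + 13 + 3 + 18 + ? = 65, so (2,2) = 23.
Using row 2: 23 + 19 + 15 + 6 + ? → (2,1) = 65 − 63 = 2.
Using column 1: 8 + 2 + 20 + 14 + ? → (3,1) = 65 − 44 = 21.
Using column 2: 23 + 17 + 11 + 10 + ? → (1,2) = 65 − 61 = 4.
Row 1: 8 + 4 + 25 + 12 + ? = 65, so (1,4) = 16.
The remaining cell in row 3 is (3,4) = 65 − 56 = 9.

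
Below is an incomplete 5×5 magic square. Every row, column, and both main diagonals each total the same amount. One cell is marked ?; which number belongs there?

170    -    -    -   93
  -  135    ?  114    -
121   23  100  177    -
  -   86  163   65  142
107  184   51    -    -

37

Anti-diagonal is complete and sums to 500; that is the magic constant.
From row 3, 500 − (121 + 23 + 100 + 177) gives (3,5) = 79.
From row 4, 500 − (86 + 163 + 65 + 142) gives (4,1) = 44.
Using column 1: 170 + 121 + 44 + 107 + ? → (2,1) = 500 − 442 = 58.
The remaining cell in column 2 is (1,2) = 500 − 428 = 72.
From main diagonal, 500 − (170 + 135 + 100 + 65) gives (5,5) = 30.
Row 5 must total 500; the given cells sum to 372, so (5,4) = 128.
The remaining cell in column 4 is (1,4) = 500 − 484 = 16.
Column 5 needs 500; the known cells sum to 344, so (2,5) = 156.
Row 1 must total 500; the given cells sum to 351, so (1,3) = 149.
Using row 2: 58 + 135 + 114 + 156 + ? → (2,3) = 500 − 463 = 37.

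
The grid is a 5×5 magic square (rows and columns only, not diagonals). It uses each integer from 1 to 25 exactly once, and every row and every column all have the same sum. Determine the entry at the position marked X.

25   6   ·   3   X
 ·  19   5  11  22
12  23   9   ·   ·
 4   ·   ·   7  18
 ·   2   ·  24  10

14

The entries are 1 through 25, which sum to 325, so each line sums to 325/5 = 65.
The remaining cell in row 2 is (2,1) = 65 − 57 = 8.
Column 1: 25 + 8 + 12 + 4 + ? = 65, so (5,1) = 16.
Column 2 needs 65; the known cells sum to 50, so (4,2) = 15.
Column 4 must total 65; the given cells sum to 45, so (3,4) = 20.
Using row 3: 12 + 23 + 9 + 20 + ? → (3,5) = 65 − 64 = 1.
Row 4 must total 65; the given cells sum to 44, so (4,3) = 21.
Row 5 needs 65; the known cells sum to 52, so (5,3) = 13.
From column 3, 65 − (5 + 9 + 21 + 13) gives (1,3) = 17.
Column 5 needs 65; the known cells sum to 51, so (1,5) = 14.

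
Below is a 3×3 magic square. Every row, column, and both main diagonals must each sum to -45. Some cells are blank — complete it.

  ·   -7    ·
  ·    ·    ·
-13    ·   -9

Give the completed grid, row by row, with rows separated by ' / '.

-21 -7 -17 / -11 -15 -19 / -13 -23 -9

Row 3 must total -45; the given cells sum to -22, so (3,2) = -23.
Using column 2: -7 + (-23) + ? → (2,2) = -45 − (-30) = -15.
Main diagonal: -15 + (-9) + ? = -45, so (1,1) = -21.
Using anti-diagonal: -15 + (-13) + ? → (1,3) = -45 − (-28) = -17.
Using column 1: -21 + (-13) + ? → (2,1) = -45 − (-34) = -11.
Column 3 must total -45; the given cells sum to -26, so (2,3) = -19.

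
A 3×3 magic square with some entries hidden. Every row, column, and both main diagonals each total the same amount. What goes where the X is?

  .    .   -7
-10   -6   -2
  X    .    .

Row 2 is complete and sums to -18; that is the magic constant.
Column 3 must total -18; the given cells sum to -9, so (3,3) = -9.
Main diagonal must total -18; the given cells sum to -15, so (1,1) = -3.
Anti-diagonal needs -18; the known cells sum to -13, so (3,1) = -5.

-5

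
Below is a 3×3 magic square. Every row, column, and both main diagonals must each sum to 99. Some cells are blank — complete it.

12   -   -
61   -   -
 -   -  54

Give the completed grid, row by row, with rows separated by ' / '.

12 47 40 / 61 33 5 / 26 19 54

Column 1: 12 + 61 + ? = 99, so (3,1) = 26.
From main diagonal, 99 − (12 + 54) gives (2,2) = 33.
Anti-diagonal needs 99; the known cells sum to 59, so (1,3) = 40.
Row 1: 12 + 40 + ? = 99, so (1,2) = 47.
The remaining cell in row 2 is (2,3) = 99 − 94 = 5.
The remaining cell in row 3 is (3,2) = 99 − 80 = 19.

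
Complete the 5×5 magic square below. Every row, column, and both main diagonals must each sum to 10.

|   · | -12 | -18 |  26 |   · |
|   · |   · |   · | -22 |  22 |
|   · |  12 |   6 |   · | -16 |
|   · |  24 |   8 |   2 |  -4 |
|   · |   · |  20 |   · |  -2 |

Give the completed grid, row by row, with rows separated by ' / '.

4 -12 -18 26 10 / 16 0 -6 -22 22 / 18 12 6 -10 -16 / -20 24 8 2 -4 / -8 -14 20 14 -2

From row 4, 10 − (24 + 8 + 2 + (-4)) gives (4,1) = -20.
Column 3 must total 10; the given cells sum to 16, so (2,3) = -6.
Column 5 needs 10; the known cells sum to 0, so (1,5) = 10.
The remaining cell in anti-diagonal is (5,1) = 10 − 18 = -8.
Using row 1: -12 + (-18) + 26 + 10 + ? → (1,1) = 10 − 6 = 4.
Main diagonal needs 10; the known cells sum to 10, so (2,2) = 0.
From row 2, 10 − (0 + (-6) + (-22) + 22) gives (2,1) = 16.
From column 1, 10 − (4 + 16 + (-20) + (-8)) gives (3,1) = 18.
Column 2 must total 10; the given cells sum to 24, so (5,2) = -14.
The remaining cell in row 3 is (3,4) = 10 − 20 = -10.
Row 5: -8 + (-14) + 20 + (-2) + ? = 10, so (5,4) = 14.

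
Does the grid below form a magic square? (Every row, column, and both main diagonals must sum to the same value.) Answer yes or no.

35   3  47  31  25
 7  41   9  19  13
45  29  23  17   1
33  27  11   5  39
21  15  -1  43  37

No — row 2 sums to 89 but row 4 sums to 115.

Row 1: 35 + 3 + 47 + 31 + 25 = 141.
Row 2: 7 + 41 + 9 + 19 + 13 = 89.
Row 3: 45 + 29 + 23 + 17 + 1 = 115.
Row 4: 33 + 27 + 11 + 5 + 39 = 115.
Row 5: 21 + 15 + (-1) + 43 + 37 = 115.
Column 1: 35 + 7 + 45 + 33 + 21 = 141.
Column 2: 3 + 41 + 29 + 27 + 15 = 115.
Column 3: 47 + 9 + 23 + 11 + (-1) = 89.
Column 4: 31 + 19 + 17 + 5 + 43 = 115.
Column 5: 25 + 13 + 1 + 39 + 37 = 115.
Main diagonal: 35 + 41 + 23 + 5 + 37 = 141.
Anti-diagonal: 25 + 19 + 23 + 27 + 21 = 115.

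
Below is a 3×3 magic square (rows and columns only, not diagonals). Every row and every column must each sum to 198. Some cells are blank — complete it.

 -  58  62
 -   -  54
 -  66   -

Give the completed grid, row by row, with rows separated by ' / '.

Row 1 must total 198; the given cells sum to 120, so (1,1) = 78.
From column 2, 198 − (58 + 66) gives (2,2) = 74.
Column 3 needs 198; the known cells sum to 116, so (3,3) = 82.
Using row 2: 74 + 54 + ? → (2,1) = 198 − 128 = 70.
Row 3 must total 198; the given cells sum to 148, so (3,1) = 50.

78 58 62 / 70 74 54 / 50 66 82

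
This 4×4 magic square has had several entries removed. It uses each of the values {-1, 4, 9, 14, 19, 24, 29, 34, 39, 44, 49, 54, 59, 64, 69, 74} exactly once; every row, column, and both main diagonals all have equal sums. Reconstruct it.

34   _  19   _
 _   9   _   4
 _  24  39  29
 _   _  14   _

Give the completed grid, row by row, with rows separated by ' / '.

34 44 19 49 / 59 9 74 4 / 54 24 39 29 / -1 69 14 64

The 16 entries sum to 584, so each line sums to 584/4 = 146.
The remaining cell in row 3 is (3,1) = 146 − 92 = 54.
The remaining cell in column 3 is (2,3) = 146 − 72 = 74.
Main diagonal needs 146; the known cells sum to 82, so (4,4) = 64.
Row 2: 9 + 74 + 4 + ? = 146, so (2,1) = 59.
Column 1 must total 146; the given cells sum to 147, so (4,1) = -1.
Using column 4: 4 + 29 + 64 + ? → (1,4) = 146 − 97 = 49.
From row 1, 146 − (34 + 19 + 49) gives (1,2) = 44.
Row 4 must total 146; the given cells sum to 77, so (4,2) = 69.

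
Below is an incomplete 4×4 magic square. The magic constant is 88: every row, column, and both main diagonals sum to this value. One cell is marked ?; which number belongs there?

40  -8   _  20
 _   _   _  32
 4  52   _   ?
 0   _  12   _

8

Row 1 needs 88; the known cells sum to 52, so (1,3) = 36.
Column 1 must total 88; the given cells sum to 44, so (2,1) = 44.
The remaining cell in anti-diagonal is (2,3) = 88 − 72 = 16.
From row 2, 88 − (44 + 16 + 32) gives (2,2) = -4.
Column 2 must total 88; the given cells sum to 40, so (4,2) = 48.
Column 3: 36 + 16 + 12 + ? = 88, so (3,3) = 24.
From main diagonal, 88 − (40 + (-4) + 24) gives (4,4) = 28.
Row 3 must total 88; the given cells sum to 80, so (3,4) = 8.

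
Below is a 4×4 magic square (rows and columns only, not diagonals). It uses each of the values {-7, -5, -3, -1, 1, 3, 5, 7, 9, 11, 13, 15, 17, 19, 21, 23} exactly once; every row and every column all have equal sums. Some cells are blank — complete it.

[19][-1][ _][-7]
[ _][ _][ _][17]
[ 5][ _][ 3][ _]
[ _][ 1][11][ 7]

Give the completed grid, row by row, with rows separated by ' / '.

19 -1 21 -7 / -5 23 -3 17 / 5 9 3 15 / 13 1 11 7

The 16 entries sum to 128, so each line sums to 128/4 = 32.
Row 1 must total 32; the given cells sum to 11, so (1,3) = 21.
Row 4: 1 + 11 + 7 + ? = 32, so (4,1) = 13.
Column 1: 19 + 5 + 13 + ? = 32, so (2,1) = -5.
Column 3: 21 + 3 + 11 + ? = 32, so (2,3) = -3.
From column 4, 32 − (-7 + 17 + 7) gives (3,4) = 15.
Row 2 must total 32; the given cells sum to 9, so (2,2) = 23.
The remaining cell in row 3 is (3,2) = 32 − 23 = 9.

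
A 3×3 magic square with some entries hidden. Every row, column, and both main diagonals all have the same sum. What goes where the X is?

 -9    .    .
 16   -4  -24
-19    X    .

6

Column 1 is complete and sums to -12; that is the magic constant.
Main diagonal needs -12; the known cells sum to -13, so (3,3) = 1.
Anti-diagonal: -4 + (-19) + ? = -12, so (1,3) = 11.
Using row 1: -9 + 11 + ? → (1,2) = -12 − 2 = -14.
Row 3 must total -12; the given cells sum to -18, so (3,2) = 6.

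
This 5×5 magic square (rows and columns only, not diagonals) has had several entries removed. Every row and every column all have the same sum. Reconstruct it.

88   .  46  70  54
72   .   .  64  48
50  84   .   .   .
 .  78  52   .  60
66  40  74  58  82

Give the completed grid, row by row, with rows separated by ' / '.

Row 5 is already complete: 66 + 40 + 74 + 58 + 82 = 320, so that is the magic constant.
Row 1: 88 + 46 + 70 + 54 + ? = 320, so (1,2) = 62.
Using column 1: 88 + 72 + 50 + 66 + ? → (4,1) = 320 − 276 = 44.
From column 2, 320 − (62 + 84 + 78 + 40) gives (2,2) = 56.
Using column 5: 54 + 48 + 60 + 82 + ? → (3,5) = 320 − 244 = 76.
Using row 2: 72 + 56 + 64 + 48 + ? → (2,3) = 320 − 240 = 80.
Row 4 must total 320; the given cells sum to 234, so (4,4) = 86.
From column 3, 320 − (46 + 80 + 52 + 74) gives (3,3) = 68.
From column 4, 320 − (70 + 64 + 86 + 58) gives (3,4) = 42.

88 62 46 70 54 / 72 56 80 64 48 / 50 84 68 42 76 / 44 78 52 86 60 / 66 40 74 58 82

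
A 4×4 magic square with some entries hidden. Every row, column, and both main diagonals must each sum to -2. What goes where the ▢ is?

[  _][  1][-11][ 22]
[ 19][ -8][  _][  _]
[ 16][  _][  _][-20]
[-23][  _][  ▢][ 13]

Using row 1: 1 + (-11) + 22 + ? → (1,1) = -2 − 12 = -14.
Column 4 needs -2; the known cells sum to 15, so (2,4) = -17.
Main diagonal: -14 + (-8) + 13 + ? = -2, so (3,3) = 7.
Row 2 needs -2; the known cells sum to -6, so (2,3) = 4.
From row 3, -2 − (16 + 7 + (-20)) gives (3,2) = -5.
The remaining cell in column 2 is (4,2) = -2 − (-12) = 10.
From column 3, -2 − (-11 + 4 + 7) gives (4,3) = -2.

-2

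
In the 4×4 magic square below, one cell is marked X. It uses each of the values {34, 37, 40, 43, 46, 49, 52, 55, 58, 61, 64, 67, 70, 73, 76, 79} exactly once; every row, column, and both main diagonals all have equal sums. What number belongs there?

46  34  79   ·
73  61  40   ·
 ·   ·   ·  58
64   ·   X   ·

37

The 16 entries sum to 904, so each line sums to 904/4 = 226.
Row 1 must total 226; the given cells sum to 159, so (1,4) = 67.
Row 2: 73 + 61 + 40 + ? = 226, so (2,4) = 52.
Using column 1: 46 + 73 + 64 + ? → (3,1) = 226 − 183 = 43.
From column 4, 226 − (67 + 52 + 58) gives (4,4) = 49.
Using main diagonal: 46 + 61 + 49 + ? → (3,3) = 226 − 156 = 70.
The remaining cell in anti-diagonal is (3,2) = 226 − 171 = 55.
The remaining cell in column 2 is (4,2) = 226 − 150 = 76.
From column 3, 226 − (79 + 40 + 70) gives (4,3) = 37.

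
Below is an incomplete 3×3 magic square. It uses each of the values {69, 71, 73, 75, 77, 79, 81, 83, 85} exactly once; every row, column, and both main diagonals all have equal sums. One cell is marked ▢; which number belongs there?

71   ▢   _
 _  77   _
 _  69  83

85

The 9 entries sum to 693, so each line sums to 693/3 = 231.
Using row 3: 69 + 83 + ? → (3,1) = 231 − 152 = 79.
Using column 1: 71 + 79 + ? → (2,1) = 231 − 150 = 81.
The remaining cell in column 2 is (1,2) = 231 − 146 = 85.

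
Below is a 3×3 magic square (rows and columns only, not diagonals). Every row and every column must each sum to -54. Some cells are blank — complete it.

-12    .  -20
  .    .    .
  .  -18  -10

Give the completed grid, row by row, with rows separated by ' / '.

-12 -22 -20 / -16 -14 -24 / -26 -18 -10

Row 1: -12 + (-20) + ? = -54, so (1,2) = -22.
Row 3 needs -54; the known cells sum to -28, so (3,1) = -26.
Using column 1: -12 + (-26) + ? → (2,1) = -54 − (-38) = -16.
The remaining cell in column 2 is (2,2) = -54 − (-40) = -14.
The remaining cell in column 3 is (2,3) = -54 − (-30) = -24.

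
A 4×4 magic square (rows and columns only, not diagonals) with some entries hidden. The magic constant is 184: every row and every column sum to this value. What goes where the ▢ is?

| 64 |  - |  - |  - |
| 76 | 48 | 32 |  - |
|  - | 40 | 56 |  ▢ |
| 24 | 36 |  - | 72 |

68

Using row 2: 76 + 48 + 32 + ? → (2,4) = 184 − 156 = 28.
Row 4 must total 184; the given cells sum to 132, so (4,3) = 52.
Column 1: 64 + 76 + 24 + ? = 184, so (3,1) = 20.
The remaining cell in column 2 is (1,2) = 184 − 124 = 60.
The remaining cell in column 3 is (1,3) = 184 − 140 = 44.
From row 1, 184 − (64 + 60 + 44) gives (1,4) = 16.
Row 3 must total 184; the given cells sum to 116, so (3,4) = 68.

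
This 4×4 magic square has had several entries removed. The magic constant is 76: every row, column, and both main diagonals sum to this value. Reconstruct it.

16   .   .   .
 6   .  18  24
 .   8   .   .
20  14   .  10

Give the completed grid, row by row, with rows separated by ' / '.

Using row 2: 6 + 18 + 24 + ? → (2,2) = 76 − 48 = 28.
Using row 4: 20 + 14 + 10 + ? → (4,3) = 76 − 44 = 32.
The remaining cell in column 1 is (3,1) = 76 − 42 = 34.
The remaining cell in column 2 is (1,2) = 76 − 50 = 26.
Main diagonal: 16 + 28 + 10 + ? = 76, so (3,3) = 22.
Anti-diagonal needs 76; the known cells sum to 46, so (1,4) = 30.
Row 1: 16 + 26 + 30 + ? = 76, so (1,3) = 4.
Row 3 needs 76; the known cells sum to 64, so (3,4) = 12.

16 26 4 30 / 6 28 18 24 / 34 8 22 12 / 20 14 32 10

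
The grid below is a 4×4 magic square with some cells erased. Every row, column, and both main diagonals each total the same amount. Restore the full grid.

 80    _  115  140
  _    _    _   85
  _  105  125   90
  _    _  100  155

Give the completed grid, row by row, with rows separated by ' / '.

Column 4 is already complete: 140 + 85 + 90 + 155 = 470, so that is the magic constant.
Row 1 needs 470; the known cells sum to 335, so (1,2) = 135.
Row 3 must total 470; the given cells sum to 320, so (3,1) = 150.
Using column 3: 115 + 125 + 100 + ? → (2,3) = 470 − 340 = 130.
Using main diagonal: 80 + 125 + 155 + ? → (2,2) = 470 − 360 = 110.
From anti-diagonal, 470 − (140 + 130 + 105) gives (4,1) = 95.
Row 2 must total 470; the given cells sum to 325, so (2,1) = 145.
The remaining cell in row 4 is (4,2) = 470 − 350 = 120.

80 135 115 140 / 145 110 130 85 / 150 105 125 90 / 95 120 100 155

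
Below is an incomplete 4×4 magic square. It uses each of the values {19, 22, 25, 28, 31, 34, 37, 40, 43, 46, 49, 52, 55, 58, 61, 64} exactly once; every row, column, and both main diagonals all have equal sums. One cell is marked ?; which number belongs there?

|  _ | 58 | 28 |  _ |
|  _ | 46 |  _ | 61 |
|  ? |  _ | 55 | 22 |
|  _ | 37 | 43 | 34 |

64

The 16 entries sum to 664, so each line sums to 664/4 = 166.
Row 4 must total 166; the given cells sum to 114, so (4,1) = 52.
Column 2: 58 + 46 + 37 + ? = 166, so (3,2) = 25.
From column 3, 166 − (28 + 55 + 43) gives (2,3) = 40.
Column 4 needs 166; the known cells sum to 117, so (1,4) = 49.
From main diagonal, 166 − (46 + 55 + 34) gives (1,1) = 31.
Using row 2: 46 + 40 + 61 + ? → (2,1) = 166 − 147 = 19.
Using row 3: 25 + 55 + 22 + ? → (3,1) = 166 − 102 = 64.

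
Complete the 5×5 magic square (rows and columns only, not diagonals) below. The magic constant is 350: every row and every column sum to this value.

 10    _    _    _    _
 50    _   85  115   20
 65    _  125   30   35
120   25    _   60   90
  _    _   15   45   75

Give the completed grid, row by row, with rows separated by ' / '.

10 40 70 100 130 / 50 80 85 115 20 / 65 95 125 30 35 / 120 25 55 60 90 / 105 110 15 45 75

Row 2 must total 350; the given cells sum to 270, so (2,2) = 80.
Row 3 must total 350; the given cells sum to 255, so (3,2) = 95.
Row 4: 120 + 25 + 60 + 90 + ? = 350, so (4,3) = 55.
From column 1, 350 − (10 + 50 + 65 + 120) gives (5,1) = 105.
Column 3: 85 + 125 + 55 + 15 + ? = 350, so (1,3) = 70.
Using column 4: 115 + 30 + 60 + 45 + ? → (1,4) = 350 − 250 = 100.
Column 5: 20 + 35 + 90 + 75 + ? = 350, so (1,5) = 130.
Using row 1: 10 + 70 + 100 + 130 + ? → (1,2) = 350 − 310 = 40.
The remaining cell in row 5 is (5,2) = 350 − 240 = 110.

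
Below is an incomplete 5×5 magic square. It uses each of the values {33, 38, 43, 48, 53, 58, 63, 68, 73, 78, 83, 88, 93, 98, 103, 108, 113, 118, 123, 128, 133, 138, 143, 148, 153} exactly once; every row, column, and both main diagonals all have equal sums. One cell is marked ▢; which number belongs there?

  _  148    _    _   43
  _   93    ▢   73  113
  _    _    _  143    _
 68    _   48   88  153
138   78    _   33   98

133

The 25 entries sum to 2325, so each line sums to 2325/5 = 465.
Row 4 needs 465; the known cells sum to 357, so (4,2) = 108.
Row 5: 138 + 78 + 33 + 98 + ? = 465, so (5,3) = 118.
Using column 2: 148 + 93 + 108 + 78 + ? → (3,2) = 465 − 427 = 38.
Using column 4: 73 + 143 + 88 + 33 + ? → (1,4) = 465 − 337 = 128.
From column 5, 465 − (43 + 113 + 153 + 98) gives (3,5) = 58.
Anti-diagonal needs 465; the known cells sum to 362, so (3,3) = 103.
From row 3, 465 − (38 + 103 + 143 + 58) gives (3,1) = 123.
The remaining cell in main diagonal is (1,1) = 465 − 382 = 83.
Row 1 must total 465; the given cells sum to 402, so (1,3) = 63.
Using column 1: 83 + 123 + 68 + 138 + ? → (2,1) = 465 − 412 = 53.
The remaining cell in column 3 is (2,3) = 465 − 332 = 133.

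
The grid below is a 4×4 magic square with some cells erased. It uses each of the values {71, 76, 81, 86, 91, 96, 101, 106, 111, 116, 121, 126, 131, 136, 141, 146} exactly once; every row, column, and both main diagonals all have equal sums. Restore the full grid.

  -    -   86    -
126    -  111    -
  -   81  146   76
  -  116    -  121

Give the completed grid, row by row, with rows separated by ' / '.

71 141 86 136 / 126 96 111 101 / 131 81 146 76 / 106 116 91 121

The 16 entries sum to 1736, so each line sums to 1736/4 = 434.
Row 3 must total 434; the given cells sum to 303, so (3,1) = 131.
Column 3 needs 434; the known cells sum to 343, so (4,3) = 91.
From row 4, 434 − (116 + 91 + 121) gives (4,1) = 106.
Column 1 needs 434; the known cells sum to 363, so (1,1) = 71.
Using main diagonal: 71 + 146 + 121 + ? → (2,2) = 434 − 338 = 96.
Anti-diagonal needs 434; the known cells sum to 298, so (1,4) = 136.
Row 1: 71 + 86 + 136 + ? = 434, so (1,2) = 141.
From row 2, 434 − (126 + 96 + 111) gives (2,4) = 101.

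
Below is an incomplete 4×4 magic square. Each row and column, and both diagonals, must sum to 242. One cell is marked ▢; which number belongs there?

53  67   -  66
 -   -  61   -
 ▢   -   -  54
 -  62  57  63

65

From row 1, 242 − (53 + 67 + 66) gives (1,3) = 56.
Row 4 must total 242; the given cells sum to 182, so (4,1) = 60.
Column 3 must total 242; the given cells sum to 174, so (3,3) = 68.
Column 4: 66 + 54 + 63 + ? = 242, so (2,4) = 59.
Using main diagonal: 53 + 68 + 63 + ? → (2,2) = 242 − 184 = 58.
The remaining cell in anti-diagonal is (3,2) = 242 − 187 = 55.
The remaining cell in row 2 is (2,1) = 242 − 178 = 64.
The remaining cell in row 3 is (3,1) = 242 − 177 = 65.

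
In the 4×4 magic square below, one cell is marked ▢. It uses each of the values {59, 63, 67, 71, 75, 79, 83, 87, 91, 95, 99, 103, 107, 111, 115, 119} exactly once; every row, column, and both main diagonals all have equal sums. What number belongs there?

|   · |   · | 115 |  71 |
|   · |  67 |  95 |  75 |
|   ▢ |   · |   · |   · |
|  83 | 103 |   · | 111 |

The 16 entries sum to 1424, so each line sums to 1424/4 = 356.
Using row 2: 67 + 95 + 75 + ? → (2,1) = 356 − 237 = 119.
Row 4: 83 + 103 + 111 + ? = 356, so (4,3) = 59.
The remaining cell in column 3 is (3,3) = 356 − 269 = 87.
Column 4: 71 + 75 + 111 + ? = 356, so (3,4) = 99.
From main diagonal, 356 − (67 + 87 + 111) gives (1,1) = 91.
The remaining cell in anti-diagonal is (3,2) = 356 − 249 = 107.
The remaining cell in row 1 is (1,2) = 356 − 277 = 79.
From row 3, 356 − (107 + 87 + 99) gives (3,1) = 63.

63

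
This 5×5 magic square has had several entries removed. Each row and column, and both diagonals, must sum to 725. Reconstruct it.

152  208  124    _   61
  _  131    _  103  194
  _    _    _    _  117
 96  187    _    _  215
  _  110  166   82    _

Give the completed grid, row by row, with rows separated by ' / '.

Row 1 needs 725; the known cells sum to 545, so (1,4) = 180.
The remaining cell in column 2 is (3,2) = 725 − 636 = 89.
The remaining cell in column 5 is (5,5) = 725 − 587 = 138.
From row 5, 725 − (110 + 166 + 82 + 138) gives (5,1) = 229.
Anti-diagonal: 61 + 103 + 187 + 229 + ? = 725, so (3,3) = 145.
Main diagonal: 152 + 131 + 145 + 138 + ? = 725, so (4,4) = 159.
Using row 4: 96 + 187 + 159 + 215 + ? → (4,3) = 725 − 657 = 68.
From column 3, 725 − (124 + 145 + 68 + 166) gives (2,3) = 222.
Column 4: 180 + 103 + 159 + 82 + ? = 725, so (3,4) = 201.
Row 2: 131 + 222 + 103 + 194 + ? = 725, so (2,1) = 75.
From row 3, 725 − (89 + 145 + 201 + 117) gives (3,1) = 173.

152 208 124 180 61 / 75 131 222 103 194 / 173 89 145 201 117 / 96 187 68 159 215 / 229 110 166 82 138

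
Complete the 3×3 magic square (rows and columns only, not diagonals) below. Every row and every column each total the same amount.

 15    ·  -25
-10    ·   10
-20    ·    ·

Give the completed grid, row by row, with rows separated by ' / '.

Column 1 is already complete: 15 + -10 + -20 = -15, so that is the magic constant.
The remaining cell in row 1 is (1,2) = -15 − (-10) = -5.
Using row 2: -10 + 10 + ? → (2,2) = -15 − 0 = -15.
The remaining cell in column 2 is (3,2) = -15 − (-20) = 5.
Column 3 must total -15; the given cells sum to -15, so (3,3) = 0.

15 -5 -25 / -10 -15 10 / -20 5 0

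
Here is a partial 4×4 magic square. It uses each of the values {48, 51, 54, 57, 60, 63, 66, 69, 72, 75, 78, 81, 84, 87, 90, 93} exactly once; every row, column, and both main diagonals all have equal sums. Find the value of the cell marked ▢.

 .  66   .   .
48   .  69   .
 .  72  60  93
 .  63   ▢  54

The 16 entries sum to 1128, so each line sums to 1128/4 = 282.
Row 3 must total 282; the given cells sum to 225, so (3,1) = 57.
From column 2, 282 − (66 + 72 + 63) gives (2,2) = 81.
Main diagonal: 81 + 60 + 54 + ? = 282, so (1,1) = 87.
Using row 2: 48 + 81 + 69 + ? → (2,4) = 282 − 198 = 84.
Column 1 needs 282; the known cells sum to 192, so (4,1) = 90.
The remaining cell in column 4 is (1,4) = 282 − 231 = 51.
Row 1 needs 282; the known cells sum to 204, so (1,3) = 78.
The remaining cell in row 4 is (4,3) = 282 − 207 = 75.

75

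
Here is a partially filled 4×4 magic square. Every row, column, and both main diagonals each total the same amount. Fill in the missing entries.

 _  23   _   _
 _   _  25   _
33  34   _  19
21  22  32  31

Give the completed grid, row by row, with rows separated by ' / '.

28 23 29 26 / 24 27 25 30 / 33 34 20 19 / 21 22 32 31

Row 4 is already complete: 21 + 22 + 32 + 31 = 106, so that is the magic constant.
Row 3 needs 106; the known cells sum to 86, so (3,3) = 20.
Column 2 needs 106; the known cells sum to 79, so (2,2) = 27.
From column 3, 106 − (25 + 20 + 32) gives (1,3) = 29.
Main diagonal needs 106; the known cells sum to 78, so (1,1) = 28.
Using anti-diagonal: 25 + 34 + 21 + ? → (1,4) = 106 − 80 = 26.
Column 1 must total 106; the given cells sum to 82, so (2,1) = 24.
Column 4: 26 + 19 + 31 + ? = 106, so (2,4) = 30.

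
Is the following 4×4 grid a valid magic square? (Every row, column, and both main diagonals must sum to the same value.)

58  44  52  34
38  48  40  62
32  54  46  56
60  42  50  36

Row 1: 58 + 44 + 52 + 34 = 188.
Row 2: 38 + 48 + 40 + 62 = 188.
Row 3: 32 + 54 + 46 + 56 = 188.
Row 4: 60 + 42 + 50 + 36 = 188.
Column 1: 58 + 38 + 32 + 60 = 188.
Column 2: 44 + 48 + 54 + 42 = 188.
Column 3: 52 + 40 + 46 + 50 = 188.
Column 4: 34 + 62 + 56 + 36 = 188.
Main diagonal: 58 + 48 + 46 + 36 = 188.
Anti-diagonal: 34 + 40 + 54 + 60 = 188.
All lines sum to 188.

Yes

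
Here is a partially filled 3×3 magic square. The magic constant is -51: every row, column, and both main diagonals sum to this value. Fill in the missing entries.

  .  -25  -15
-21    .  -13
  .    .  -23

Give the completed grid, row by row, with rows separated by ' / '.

Using row 1: -25 + (-15) + ? → (1,1) = -51 − (-40) = -11.
The remaining cell in row 2 is (2,2) = -51 − (-34) = -17.
The remaining cell in column 1 is (3,1) = -51 − (-32) = -19.
The remaining cell in column 2 is (3,2) = -51 − (-42) = -9.

-11 -25 -15 / -21 -17 -13 / -19 -9 -23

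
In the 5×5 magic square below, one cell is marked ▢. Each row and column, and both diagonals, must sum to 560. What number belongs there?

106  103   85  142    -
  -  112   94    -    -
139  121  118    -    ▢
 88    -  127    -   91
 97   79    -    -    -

Row 1 must total 560; the given cells sum to 436, so (1,5) = 124.
Column 1 needs 560; the known cells sum to 430, so (2,1) = 130.
The remaining cell in column 2 is (4,2) = 560 − 415 = 145.
Column 3 needs 560; the known cells sum to 424, so (5,3) = 136.
Anti-diagonal needs 560; the known cells sum to 484, so (2,4) = 76.
Using row 2: 130 + 112 + 94 + 76 + ? → (2,5) = 560 − 412 = 148.
Row 4 must total 560; the given cells sum to 451, so (4,4) = 109.
The remaining cell in main diagonal is (5,5) = 560 − 445 = 115.
Row 5: 97 + 79 + 136 + 115 + ? = 560, so (5,4) = 133.
Column 4: 142 + 76 + 109 + 133 + ? = 560, so (3,4) = 100.
Column 5: 124 + 148 + 91 + 115 + ? = 560, so (3,5) = 82.

82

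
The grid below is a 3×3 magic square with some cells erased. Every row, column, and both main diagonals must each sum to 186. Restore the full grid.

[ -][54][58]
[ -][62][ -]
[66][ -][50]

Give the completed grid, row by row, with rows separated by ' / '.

74 54 58 / 46 62 78 / 66 70 50

Row 1: 54 + 58 + ? = 186, so (1,1) = 74.
Row 3: 66 + 50 + ? = 186, so (3,2) = 70.
Column 1 needs 186; the known cells sum to 140, so (2,1) = 46.
Column 3: 58 + 50 + ? = 186, so (2,3) = 78.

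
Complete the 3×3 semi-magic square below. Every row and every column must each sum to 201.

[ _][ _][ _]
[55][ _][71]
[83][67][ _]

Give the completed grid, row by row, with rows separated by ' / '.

63 59 79 / 55 75 71 / 83 67 51

Row 2: 55 + 71 + ? = 201, so (2,2) = 75.
Using row 3: 83 + 67 + ? → (3,3) = 201 − 150 = 51.
Column 1: 55 + 83 + ? = 201, so (1,1) = 63.
The remaining cell in column 2 is (1,2) = 201 − 142 = 59.
Column 3 needs 201; the known cells sum to 122, so (1,3) = 79.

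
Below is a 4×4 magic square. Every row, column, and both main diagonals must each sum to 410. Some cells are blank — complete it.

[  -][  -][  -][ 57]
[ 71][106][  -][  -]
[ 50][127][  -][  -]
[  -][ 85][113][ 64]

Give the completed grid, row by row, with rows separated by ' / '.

141 92 120 57 / 71 106 78 155 / 50 127 99 134 / 148 85 113 64

From row 4, 410 − (85 + 113 + 64) gives (4,1) = 148.
Column 1 must total 410; the given cells sum to 269, so (1,1) = 141.
Using column 2: 106 + 127 + 85 + ? → (1,2) = 410 − 318 = 92.
Using main diagonal: 141 + 106 + 64 + ? → (3,3) = 410 − 311 = 99.
Using anti-diagonal: 57 + 127 + 148 + ? → (2,3) = 410 − 332 = 78.
From row 1, 410 − (141 + 92 + 57) gives (1,3) = 120.
Using row 2: 71 + 106 + 78 + ? → (2,4) = 410 − 255 = 155.
The remaining cell in row 3 is (3,4) = 410 − 276 = 134.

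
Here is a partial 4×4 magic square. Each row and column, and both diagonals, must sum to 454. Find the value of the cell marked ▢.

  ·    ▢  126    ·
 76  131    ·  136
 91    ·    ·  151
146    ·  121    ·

106

Row 2 needs 454; the known cells sum to 343, so (2,3) = 111.
Column 1 needs 454; the known cells sum to 313, so (1,1) = 141.
Column 3: 126 + 111 + 121 + ? = 454, so (3,3) = 96.
The remaining cell in main diagonal is (4,4) = 454 − 368 = 86.
Row 3 needs 454; the known cells sum to 338, so (3,2) = 116.
From row 4, 454 − (146 + 121 + 86) gives (4,2) = 101.
From column 2, 454 − (131 + 116 + 101) gives (1,2) = 106.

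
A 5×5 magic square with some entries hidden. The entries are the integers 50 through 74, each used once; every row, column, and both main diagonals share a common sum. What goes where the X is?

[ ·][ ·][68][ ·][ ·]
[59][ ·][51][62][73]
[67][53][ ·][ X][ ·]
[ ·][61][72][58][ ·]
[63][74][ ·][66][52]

70

The entries are 50 through 74, which sum to 1550, so each line sums to 1550/5 = 310.
The remaining cell in row 2 is (2,2) = 310 − 245 = 65.
The remaining cell in row 5 is (5,3) = 310 − 255 = 55.
Column 2 must total 310; the given cells sum to 253, so (1,2) = 57.
Using column 3: 68 + 51 + 72 + 55 + ? → (3,3) = 310 − 246 = 64.
Main diagonal needs 310; the known cells sum to 239, so (1,1) = 71.
The remaining cell in anti-diagonal is (1,5) = 310 − 250 = 60.
Row 1 must total 310; the given cells sum to 256, so (1,4) = 54.
From column 1, 310 − (71 + 59 + 67 + 63) gives (4,1) = 50.
From column 4, 310 − (54 + 62 + 58 + 66) gives (3,4) = 70.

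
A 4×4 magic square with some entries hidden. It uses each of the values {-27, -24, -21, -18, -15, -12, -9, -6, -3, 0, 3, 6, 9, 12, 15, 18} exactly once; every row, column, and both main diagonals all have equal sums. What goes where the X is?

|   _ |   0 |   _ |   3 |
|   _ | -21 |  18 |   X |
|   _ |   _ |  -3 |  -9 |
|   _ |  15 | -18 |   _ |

The 16 entries sum to -72, so each line sums to -72/4 = -18.
Column 2 must total -18; the given cells sum to -6, so (3,2) = -12.
The remaining cell in column 3 is (1,3) = -18 − (-3) = -15.
Using anti-diagonal: 3 + 18 + (-12) + ? → (4,1) = -18 − 9 = -27.
Row 1: 0 + (-15) + 3 + ? = -18, so (1,1) = -6.
The remaining cell in row 3 is (3,1) = -18 − (-24) = 6.
From row 4, -18 − (-27 + 15 + (-18)) gives (4,4) = 12.
Column 1 needs -18; the known cells sum to -27, so (2,1) = 9.
Column 4: 3 + (-9) + 12 + ? = -18, so (2,4) = -24.

-24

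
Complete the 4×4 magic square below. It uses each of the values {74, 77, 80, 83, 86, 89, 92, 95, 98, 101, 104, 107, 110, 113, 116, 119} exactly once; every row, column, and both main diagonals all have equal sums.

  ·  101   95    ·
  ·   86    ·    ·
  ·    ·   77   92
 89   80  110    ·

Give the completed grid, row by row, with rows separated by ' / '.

The 16 entries sum to 1544, so each line sums to 1544/4 = 386.
From row 4, 386 − (89 + 80 + 110) gives (4,4) = 107.
Column 2: 101 + 86 + 80 + ? = 386, so (3,2) = 119.
Column 3 must total 386; the given cells sum to 282, so (2,3) = 104.
Main diagonal: 86 + 77 + 107 + ? = 386, so (1,1) = 116.
Anti-diagonal: 104 + 119 + 89 + ? = 386, so (1,4) = 74.
The remaining cell in row 3 is (3,1) = 386 − 288 = 98.
Column 1: 116 + 98 + 89 + ? = 386, so (2,1) = 83.
The remaining cell in column 4 is (2,4) = 386 − 273 = 113.

116 101 95 74 / 83 86 104 113 / 98 119 77 92 / 89 80 110 107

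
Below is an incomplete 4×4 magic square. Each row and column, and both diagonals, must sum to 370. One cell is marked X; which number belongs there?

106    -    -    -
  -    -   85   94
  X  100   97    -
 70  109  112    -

Using row 4: 70 + 109 + 112 + ? → (4,4) = 370 − 291 = 79.
Column 3 needs 370; the known cells sum to 294, so (1,3) = 76.
From main diagonal, 370 − (106 + 97 + 79) gives (2,2) = 88.
Anti-diagonal must total 370; the given cells sum to 255, so (1,4) = 115.
The remaining cell in row 1 is (1,2) = 370 − 297 = 73.
From row 2, 370 − (88 + 85 + 94) gives (2,1) = 103.
Using column 1: 106 + 103 + 70 + ? → (3,1) = 370 − 279 = 91.

91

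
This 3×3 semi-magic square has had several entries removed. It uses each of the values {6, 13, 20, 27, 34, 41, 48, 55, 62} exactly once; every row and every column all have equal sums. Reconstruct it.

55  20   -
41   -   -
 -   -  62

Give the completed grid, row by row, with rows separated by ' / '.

55 20 27 / 41 48 13 / 6 34 62

The 9 entries sum to 306, so each line sums to 306/3 = 102.
Row 1 needs 102; the known cells sum to 75, so (1,3) = 27.
Using column 1: 55 + 41 + ? → (3,1) = 102 − 96 = 6.
The remaining cell in column 3 is (2,3) = 102 − 89 = 13.
Row 2 needs 102; the known cells sum to 54, so (2,2) = 48.
The remaining cell in row 3 is (3,2) = 102 − 68 = 34.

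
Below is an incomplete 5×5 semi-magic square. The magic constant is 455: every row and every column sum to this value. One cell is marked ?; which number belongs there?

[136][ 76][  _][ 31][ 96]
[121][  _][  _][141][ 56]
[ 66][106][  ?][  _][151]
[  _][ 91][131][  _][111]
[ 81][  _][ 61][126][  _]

Row 1 must total 455; the given cells sum to 339, so (1,3) = 116.
Column 1 must total 455; the given cells sum to 404, so (4,1) = 51.
From column 5, 455 − (96 + 56 + 151 + 111) gives (5,5) = 41.
Row 4 must total 455; the given cells sum to 384, so (4,4) = 71.
The remaining cell in row 5 is (5,2) = 455 − 309 = 146.
Using column 2: 76 + 106 + 91 + 146 + ? → (2,2) = 455 − 419 = 36.
Using column 4: 31 + 141 + 71 + 126 + ? → (3,4) = 455 − 369 = 86.
The remaining cell in row 2 is (2,3) = 455 − 354 = 101.
Using row 3: 66 + 106 + 86 + 151 + ? → (3,3) = 455 − 409 = 46.

46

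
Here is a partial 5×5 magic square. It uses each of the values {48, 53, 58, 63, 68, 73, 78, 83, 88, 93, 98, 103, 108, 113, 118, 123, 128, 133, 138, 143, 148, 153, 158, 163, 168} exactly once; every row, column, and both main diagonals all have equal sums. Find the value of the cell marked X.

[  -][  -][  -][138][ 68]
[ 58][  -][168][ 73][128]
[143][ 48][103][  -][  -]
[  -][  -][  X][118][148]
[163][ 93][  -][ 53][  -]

63

The 25 entries sum to 2700, so each line sums to 2700/5 = 540.
Row 2 needs 540; the known cells sum to 427, so (2,2) = 113.
Column 4 must total 540; the given cells sum to 382, so (3,4) = 158.
Anti-diagonal must total 540; the given cells sum to 407, so (4,2) = 133.
Row 3: 143 + 48 + 103 + 158 + ? = 540, so (3,5) = 88.
Column 2: 113 + 48 + 133 + 93 + ? = 540, so (1,2) = 153.
Column 5 needs 540; the known cells sum to 432, so (5,5) = 108.
Main diagonal needs 540; the known cells sum to 442, so (1,1) = 98.
The remaining cell in row 1 is (1,3) = 540 − 457 = 83.
Row 5 needs 540; the known cells sum to 417, so (5,3) = 123.
From column 1, 540 − (98 + 58 + 143 + 163) gives (4,1) = 78.
The remaining cell in column 3 is (4,3) = 540 − 477 = 63.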